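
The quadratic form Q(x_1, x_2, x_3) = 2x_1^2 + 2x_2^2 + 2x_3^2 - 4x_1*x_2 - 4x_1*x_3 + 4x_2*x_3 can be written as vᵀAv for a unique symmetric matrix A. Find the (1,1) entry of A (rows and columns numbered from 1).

The coefficient of x_1^2 in Q is 2, and that is exactly A[1,1].

2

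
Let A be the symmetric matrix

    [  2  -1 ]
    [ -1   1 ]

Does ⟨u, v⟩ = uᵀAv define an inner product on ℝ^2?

Leading principal minors: Δ_1 = 2, Δ_2 = 1.
All leading principal minors are positive, so by Sylvester's criterion Q is positive definite.
⟨·,·⟩ is an inner product exactly when A is positive definite.

yes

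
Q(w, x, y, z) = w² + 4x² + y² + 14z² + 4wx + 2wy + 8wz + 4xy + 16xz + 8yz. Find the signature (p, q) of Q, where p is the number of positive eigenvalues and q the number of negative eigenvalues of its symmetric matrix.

(1, 1)

The symmetric matrix is A = [[1, 2, 1, 4], [2, 4, 2, 8], [1, 2, 1, 4], [4, 8, 4, 14]].
Applying the same elementary operations to the rows and columns of A produces a congruent diagonal matrix with entries 1, 0, 0, -2.
So there are 1 positive, 1 negative, 2 zero pivots.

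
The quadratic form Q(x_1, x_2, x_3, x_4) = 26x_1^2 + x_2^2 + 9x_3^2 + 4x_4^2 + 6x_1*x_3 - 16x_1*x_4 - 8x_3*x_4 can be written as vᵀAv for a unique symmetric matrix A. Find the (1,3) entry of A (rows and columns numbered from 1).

The coefficient of x_1·x_3 in Q is 6. For a symmetric A this equals A[1,3] + A[3,1] = 2·A[1,3].
So A[1,3] = 6/2 = 3.

3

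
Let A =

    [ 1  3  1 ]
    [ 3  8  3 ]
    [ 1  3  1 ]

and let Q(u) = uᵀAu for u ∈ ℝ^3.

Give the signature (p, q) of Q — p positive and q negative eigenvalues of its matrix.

Applying the same elementary operations to the rows and columns of A produces a congruent diagonal matrix with entries 1, -1, 0.
So there are 1 positive, 1 negative, 1 zero pivots.

(1, 1)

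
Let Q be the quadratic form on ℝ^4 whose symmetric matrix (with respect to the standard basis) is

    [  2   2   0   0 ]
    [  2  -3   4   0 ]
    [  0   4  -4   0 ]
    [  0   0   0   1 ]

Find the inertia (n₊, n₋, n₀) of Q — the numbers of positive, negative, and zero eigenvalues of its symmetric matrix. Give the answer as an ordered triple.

(2, 2, 0)

Congruent diagonalization of A (simultaneous row and column reduction) yields pivots 2, -5, -4/5, 1.
Counting signs: 2 positive, 2 negative.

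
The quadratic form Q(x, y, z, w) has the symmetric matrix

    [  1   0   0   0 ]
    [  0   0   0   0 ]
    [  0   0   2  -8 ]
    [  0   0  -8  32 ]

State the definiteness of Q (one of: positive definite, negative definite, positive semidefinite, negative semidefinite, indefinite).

positive semidefinite

Congruent diagonalization of A (simultaneous row and column reduction) yields pivots 1, 0, 2, 0.
That gives 2 positive, 2 zero pivots.
Hence Q is positive semidefinite.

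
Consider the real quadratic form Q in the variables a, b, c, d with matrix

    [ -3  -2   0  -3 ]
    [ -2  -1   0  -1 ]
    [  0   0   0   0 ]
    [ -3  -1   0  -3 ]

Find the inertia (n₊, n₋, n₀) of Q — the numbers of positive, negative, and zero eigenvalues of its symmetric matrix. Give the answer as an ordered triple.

(1, 2, 1)

Symmetric row and column elimination reduces A to a congruent diagonal form with pivots -3, 1/3, 0, -3.
That gives 1 positive, 2 negative, 1 zero pivots.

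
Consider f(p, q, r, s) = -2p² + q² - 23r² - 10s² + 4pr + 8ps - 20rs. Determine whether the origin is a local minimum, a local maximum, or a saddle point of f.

The Hessian at the origin is H = [[-4, 0, 4, 8], [0, 2, 0, 0], [4, 0, -46, -20], [8, 0, -20, -20]].
Row-reducing H symmetrically gives the diagonal entries -4, 2, -42, -4/7.
So there are 1 positive, 3 negative pivots.
H is indefinite, so the origin is a saddle point.

saddle point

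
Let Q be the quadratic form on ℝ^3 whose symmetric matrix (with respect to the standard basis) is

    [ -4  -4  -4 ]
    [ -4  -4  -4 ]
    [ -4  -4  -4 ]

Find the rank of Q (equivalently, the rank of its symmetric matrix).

Symmetric row and column elimination reduces A to a congruent diagonal form with pivots -4, 0, 0.
That gives 1 negative, 2 zero pivots.
The rank is the number of nonzero pivots: 1.

1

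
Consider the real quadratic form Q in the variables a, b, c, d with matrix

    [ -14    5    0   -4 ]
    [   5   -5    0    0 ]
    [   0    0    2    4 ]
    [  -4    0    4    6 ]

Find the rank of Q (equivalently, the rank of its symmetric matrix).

4

Applying the same elementary operations to the rows and columns of A produces a congruent diagonal matrix with entries -14, -45/14, 2, -2/9.
So there are 1 positive, 3 negative pivots.
The rank is the number of nonzero pivots: 4.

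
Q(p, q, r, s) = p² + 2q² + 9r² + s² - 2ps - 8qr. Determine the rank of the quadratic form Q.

3

Write A = [[1, 0, 0, -1], [0, 2, -4, 0], [0, -4, 9, 0], [-1, 0, 0, 1]].
Row-reducing A symmetrically gives the diagonal entries 1, 2, 1, 0.
So there are 3 positive, 1 zero pivots.
The rank is the number of nonzero pivots: 3.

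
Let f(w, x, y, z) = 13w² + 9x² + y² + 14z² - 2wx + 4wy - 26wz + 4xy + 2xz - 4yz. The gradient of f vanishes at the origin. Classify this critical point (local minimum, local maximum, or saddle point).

The Hessian at the origin is H = [[26, -2, 4, -26], [-2, 18, 4, 2], [4, 4, 2, -4], [-26, 2, -4, 28]].
Congruent diagonalization of H (simultaneous row and column reduction) yields pivots 26, 232/13, 10/29, 2.
Counting signs: 4 positive.
H is positive definite, so the origin is a strict local minimum.

local minimum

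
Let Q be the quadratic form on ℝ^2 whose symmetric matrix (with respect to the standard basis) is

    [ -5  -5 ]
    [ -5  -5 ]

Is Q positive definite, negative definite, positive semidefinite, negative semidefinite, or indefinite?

negative semidefinite

Applying the same elementary operations to the rows and columns of A produces a congruent diagonal matrix with entries -5, 0.
That gives 1 negative, 1 zero pivots.
Hence Q is negative semidefinite.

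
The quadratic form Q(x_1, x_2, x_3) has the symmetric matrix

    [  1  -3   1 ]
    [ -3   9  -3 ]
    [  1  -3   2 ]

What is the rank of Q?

2

Applying the same elementary operations to the rows and columns of A produces a congruent diagonal matrix with entries 1, 0, 1.
That gives 2 positive, 1 zero pivots.
The rank is the number of nonzero pivots: 2.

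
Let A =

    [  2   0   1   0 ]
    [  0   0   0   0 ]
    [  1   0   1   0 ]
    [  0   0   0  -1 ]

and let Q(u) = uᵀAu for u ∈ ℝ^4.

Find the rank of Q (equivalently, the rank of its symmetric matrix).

3

Congruent diagonalization of A (simultaneous row and column reduction) yields pivots 2, 0, 1/2, -1.
Counting signs: 2 positive, 1 negative, 1 zero.
The rank is the number of nonzero pivots: 3.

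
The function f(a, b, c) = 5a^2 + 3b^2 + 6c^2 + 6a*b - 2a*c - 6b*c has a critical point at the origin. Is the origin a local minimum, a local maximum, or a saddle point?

The Hessian at the origin is H = [[10, 6, -2], [6, 6, -6], [-2, -6, 12]].
An LDLᵀ factorisation of H has diagonal entries 10, 12/5, 2.
Counting signs: 3 positive.
H is positive definite, so the origin is a strict local minimum.

local minimum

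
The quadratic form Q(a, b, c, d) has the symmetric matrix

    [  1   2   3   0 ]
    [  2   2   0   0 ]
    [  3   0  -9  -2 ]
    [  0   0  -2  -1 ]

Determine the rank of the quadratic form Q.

4

Row reduction of A gives 4 nonzero rows, so rank A = 4.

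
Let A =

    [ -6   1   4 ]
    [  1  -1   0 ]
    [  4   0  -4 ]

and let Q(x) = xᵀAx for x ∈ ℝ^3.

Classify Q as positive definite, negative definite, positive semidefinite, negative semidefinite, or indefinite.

negative definite

Leading principal minors: Δ_1 = -6, Δ_2 = 5, Δ_3 = -4.
The signs alternate starting with Δ_1 < 0, so by Sylvester's criterion Q is negative definite.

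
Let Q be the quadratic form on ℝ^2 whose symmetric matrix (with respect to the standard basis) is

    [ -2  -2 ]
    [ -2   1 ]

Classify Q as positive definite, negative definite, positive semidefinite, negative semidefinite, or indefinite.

indefinite

Symmetric row and column elimination reduces A to a congruent diagonal form with pivots -2, 3.
So there are 1 positive, 1 negative pivots.
Hence Q is indefinite.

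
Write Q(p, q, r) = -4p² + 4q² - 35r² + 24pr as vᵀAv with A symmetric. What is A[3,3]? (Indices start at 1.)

The coefficient of r² in Q is -35, and that is exactly A[3,3].

-35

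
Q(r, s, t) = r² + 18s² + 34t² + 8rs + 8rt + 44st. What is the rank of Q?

The symmetric matrix is A = [[1, 4, 4], [4, 18, 22], [4, 22, 34]].
Applying the same elementary operations to the rows and columns of A produces a congruent diagonal matrix with entries 1, 2, 0.
So there are 2 positive, 1 zero pivots.
The rank is the number of nonzero pivots: 2.

2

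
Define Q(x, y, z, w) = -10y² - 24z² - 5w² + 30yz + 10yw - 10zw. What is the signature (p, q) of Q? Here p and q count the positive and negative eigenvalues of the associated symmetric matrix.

The associated matrix is A = [[0, 0, 0, 0], [0, -10, 15, 5], [0, 15, -24, -5], [0, 5, -5, -5]].
Applying the same elementary operations to the rows and columns of A produces a congruent diagonal matrix with entries 0, -10, -3/2, 5/3.
Counting signs: 1 positive, 2 negative, 1 zero.

(1, 2)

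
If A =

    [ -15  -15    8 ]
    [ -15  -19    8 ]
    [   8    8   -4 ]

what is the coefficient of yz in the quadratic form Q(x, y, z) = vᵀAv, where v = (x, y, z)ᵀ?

The coefficient of yz is A[2,3] + A[3,2] = 2·8 = 16.

16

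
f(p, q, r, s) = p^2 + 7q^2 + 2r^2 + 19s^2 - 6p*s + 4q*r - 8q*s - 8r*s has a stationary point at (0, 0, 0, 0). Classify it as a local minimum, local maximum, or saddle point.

The Hessian at the origin is H = [[2, 0, 0, -6], [0, 14, 4, -8], [0, 4, 4, -8], [-6, -8, -8, 38]].
An LDLᵀ factorisation of H has diagonal entries 2, 14, 20/7, 4.
So there are 4 positive pivots.
H is positive definite, so the origin is a strict local minimum.

local minimum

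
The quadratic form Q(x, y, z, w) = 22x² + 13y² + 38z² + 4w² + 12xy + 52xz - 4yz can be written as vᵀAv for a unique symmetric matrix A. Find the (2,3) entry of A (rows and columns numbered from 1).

The coefficient of y·z in Q is -4. For a symmetric A this equals A[2,3] + A[3,2] = 2·A[2,3].
So A[2,3] = -4/2 = -2.

-2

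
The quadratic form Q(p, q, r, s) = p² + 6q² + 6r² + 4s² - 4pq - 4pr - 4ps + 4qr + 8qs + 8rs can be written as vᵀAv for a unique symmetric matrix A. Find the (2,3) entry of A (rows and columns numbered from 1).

2

The coefficient of q·r in Q is 4. For a symmetric A this equals A[2,3] + A[3,2] = 2·A[2,3].
So A[2,3] = 4/2 = 2.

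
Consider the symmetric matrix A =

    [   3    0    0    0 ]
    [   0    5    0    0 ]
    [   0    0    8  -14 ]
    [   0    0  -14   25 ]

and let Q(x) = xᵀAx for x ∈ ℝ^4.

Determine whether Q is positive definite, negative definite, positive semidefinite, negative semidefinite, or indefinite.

Leading principal minors: Δ_1 = 3, Δ_2 = 15, Δ_3 = 120, Δ_4 = 60.
All leading principal minors are positive, so by Sylvester's criterion Q is positive definite.

positive definite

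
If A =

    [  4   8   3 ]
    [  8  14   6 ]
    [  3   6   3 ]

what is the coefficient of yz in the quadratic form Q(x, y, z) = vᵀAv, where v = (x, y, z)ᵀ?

12

The coefficient of yz is A[2,3] + A[3,2] = 2·6 = 12.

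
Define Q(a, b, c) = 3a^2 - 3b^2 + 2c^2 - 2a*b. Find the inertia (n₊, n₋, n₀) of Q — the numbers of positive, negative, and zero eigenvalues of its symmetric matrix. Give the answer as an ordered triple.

(2, 1, 0)

The associated matrix is A = [[3, -1, 0], [-1, -3, 0], [0, 0, 2]].
Congruent diagonalization of A (simultaneous row and column reduction) yields pivots 3, -10/3, 2.
Counting signs: 2 positive, 1 negative.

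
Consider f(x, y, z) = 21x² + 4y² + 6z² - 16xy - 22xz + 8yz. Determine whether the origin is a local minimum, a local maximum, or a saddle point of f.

The Hessian at the origin is H = [[42, -16, -22], [-16, 8, 8], [-22, 8, 12]].
Row-reducing H symmetrically gives the diagonal entries 42, 40/21, 2/5.
So there are 3 positive pivots.
H is positive definite, so the origin is a strict local minimum.

local minimum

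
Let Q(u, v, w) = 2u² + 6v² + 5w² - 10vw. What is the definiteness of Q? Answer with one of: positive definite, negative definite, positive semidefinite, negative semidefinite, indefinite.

positive definite

Write A = [[2, 0, 0], [0, 6, -5], [0, -5, 5]].
Congruent diagonalization of A (simultaneous row and column reduction) yields pivots 2, 6, 5/6.
That gives 3 positive pivots.
Hence Q is positive definite.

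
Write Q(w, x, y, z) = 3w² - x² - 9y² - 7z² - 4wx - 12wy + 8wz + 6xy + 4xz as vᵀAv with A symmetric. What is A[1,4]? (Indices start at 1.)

4

The coefficient of w·z in Q is 8. For a symmetric A this equals A[1,4] + A[4,1] = 2·A[1,4].
So A[1,4] = 8/2 = 4.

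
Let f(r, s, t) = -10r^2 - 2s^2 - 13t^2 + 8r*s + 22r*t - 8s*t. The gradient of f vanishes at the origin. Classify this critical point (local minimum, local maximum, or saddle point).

local maximum

The Hessian at the origin is H = [[-20, 8, 22], [8, -4, -8], [22, -8, -26]].
Symmetric row and column elimination reduces H to a congruent diagonal form with pivots -20, -4/5, -1.
Counting signs: 3 negative.
H is negative definite, so the origin is a strict local maximum.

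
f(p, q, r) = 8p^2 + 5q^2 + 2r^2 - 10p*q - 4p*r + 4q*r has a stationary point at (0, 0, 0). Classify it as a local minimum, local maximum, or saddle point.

local minimum

The Hessian at the origin is H = [[16, -10, -4], [-10, 10, 4], [-4, 4, 4]].
An LDLᵀ factorisation of H has diagonal entries 16, 15/4, 12/5.
So there are 3 positive pivots.
H is positive definite, so the origin is a strict local minimum.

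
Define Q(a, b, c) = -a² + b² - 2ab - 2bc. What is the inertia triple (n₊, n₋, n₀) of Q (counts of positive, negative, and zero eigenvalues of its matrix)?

Write A = [[-1, -1, 0], [-1, 1, -1], [0, -1, 0]].
Congruent diagonalization of A (simultaneous row and column reduction) yields pivots -1, 2, -1/2.
So there are 1 positive, 2 negative pivots.

(1, 2, 0)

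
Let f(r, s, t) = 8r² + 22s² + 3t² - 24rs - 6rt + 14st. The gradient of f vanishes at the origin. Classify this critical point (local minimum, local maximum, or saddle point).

The Hessian at the origin is H = [[16, -24, -6], [-24, 44, 14], [-6, 14, 6]].
Congruent diagonalization of H (simultaneous row and column reduction) yields pivots 16, 8, 5/8.
That gives 3 positive pivots.
H is positive definite, so the origin is a strict local minimum.

local minimum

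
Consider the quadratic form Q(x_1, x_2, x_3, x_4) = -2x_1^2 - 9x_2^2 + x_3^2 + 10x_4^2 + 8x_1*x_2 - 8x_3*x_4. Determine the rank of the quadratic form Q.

Write A = [[-2, 4, 0, 0], [4, -9, 0, 0], [0, 0, 1, -4], [0, 0, -4, 10]].
Applying the same elementary operations to the rows and columns of A produces a congruent diagonal matrix with entries -2, -1, 1, -6.
Counting signs: 1 positive, 3 negative.
The rank is the number of nonzero pivots: 4.

4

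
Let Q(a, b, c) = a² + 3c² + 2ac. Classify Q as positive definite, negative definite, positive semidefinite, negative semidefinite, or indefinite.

Write A = [[1, 0, 1], [0, 0, 0], [1, 0, 3]].
Applying the same elementary operations to the rows and columns of A produces a congruent diagonal matrix with entries 1, 0, 2.
So there are 2 positive, 1 zero pivots.
Hence Q is positive semidefinite.

positive semidefinite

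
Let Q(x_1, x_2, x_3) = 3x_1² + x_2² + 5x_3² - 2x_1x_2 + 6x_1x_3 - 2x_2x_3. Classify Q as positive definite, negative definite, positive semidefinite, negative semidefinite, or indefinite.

positive definite

The associated matrix is A = [[3, -1, 3], [-1, 1, -1], [3, -1, 5]].
Row-reducing A symmetrically gives the diagonal entries 3, 2/3, 2.
So there are 3 positive pivots.
Hence Q is positive definite.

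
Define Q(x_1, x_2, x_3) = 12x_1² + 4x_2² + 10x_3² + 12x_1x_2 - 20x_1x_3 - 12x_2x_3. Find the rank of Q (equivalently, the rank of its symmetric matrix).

3

The symmetric matrix is A = [[12, 6, -10], [6, 4, -6], [-10, -6, 10]].
Symmetric row and column elimination reduces A to a congruent diagonal form with pivots 12, 1, 2/3.
So there are 3 positive pivots.
The rank is the number of nonzero pivots: 3.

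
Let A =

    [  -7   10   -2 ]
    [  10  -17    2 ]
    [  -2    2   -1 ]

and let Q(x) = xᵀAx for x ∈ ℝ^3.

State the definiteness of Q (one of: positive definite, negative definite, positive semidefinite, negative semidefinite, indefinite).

Leading principal minors: Δ_1 = -7, Δ_2 = 19, Δ_3 = -3.
The signs alternate starting with Δ_1 < 0, so by Sylvester's criterion Q is negative definite.

negative definite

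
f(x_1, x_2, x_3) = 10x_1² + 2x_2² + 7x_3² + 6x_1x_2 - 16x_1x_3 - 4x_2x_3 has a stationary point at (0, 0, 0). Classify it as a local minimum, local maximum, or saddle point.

The Hessian at the origin is H = [[20, 6, -16], [6, 4, -4], [-16, -4, 14]].
Row-reducing H symmetrically gives the diagonal entries 20, 11/5, 10/11.
So there are 3 positive pivots.
H is positive definite, so the origin is a strict local minimum.

local minimum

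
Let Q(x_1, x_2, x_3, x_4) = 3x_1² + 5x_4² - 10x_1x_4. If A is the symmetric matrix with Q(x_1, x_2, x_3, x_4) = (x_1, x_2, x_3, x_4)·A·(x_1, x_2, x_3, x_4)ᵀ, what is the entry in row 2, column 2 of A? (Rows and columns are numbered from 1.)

0

The coefficient of x_2² in Q is 0, and that is exactly A[2,2].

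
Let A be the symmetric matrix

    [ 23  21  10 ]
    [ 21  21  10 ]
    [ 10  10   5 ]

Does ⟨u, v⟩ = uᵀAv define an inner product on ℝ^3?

Leading principal minors: Δ_1 = 23, Δ_2 = 42, Δ_3 = 10.
All leading principal minors are positive, so by Sylvester's criterion Q is positive definite.
⟨·,·⟩ is an inner product exactly when A is positive definite.

yes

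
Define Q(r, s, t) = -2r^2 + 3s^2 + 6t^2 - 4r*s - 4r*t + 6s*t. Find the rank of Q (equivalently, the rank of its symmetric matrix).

Write A = [[-2, -2, -2], [-2, 3, 3], [-2, 3, 6]].
Applying the same elementary operations to the rows and columns of A produces a congruent diagonal matrix with entries -2, 5, 3.
So there are 2 positive, 1 negative pivots.
The rank is the number of nonzero pivots: 3.

3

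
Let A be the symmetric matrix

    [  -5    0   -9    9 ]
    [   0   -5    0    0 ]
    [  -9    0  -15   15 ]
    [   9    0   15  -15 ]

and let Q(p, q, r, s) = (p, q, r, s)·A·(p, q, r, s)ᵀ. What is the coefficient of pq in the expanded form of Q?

The coefficient of pq is A[1,2] + A[2,1] = 2·0 = 0.

0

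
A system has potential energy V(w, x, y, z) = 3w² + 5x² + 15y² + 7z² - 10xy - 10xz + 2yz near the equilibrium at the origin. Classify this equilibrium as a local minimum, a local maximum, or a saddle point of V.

The Hessian at the origin is H = [[6, 0, 0, 0], [0, 10, -10, -10], [0, -10, 30, 2], [0, -10, 2, 14]].
An LDLᵀ factorisation of H has diagonal entries 6, 10, 20, 4/5.
That gives 4 positive pivots.
H is positive definite, so the origin is a strict local minimum.

local minimum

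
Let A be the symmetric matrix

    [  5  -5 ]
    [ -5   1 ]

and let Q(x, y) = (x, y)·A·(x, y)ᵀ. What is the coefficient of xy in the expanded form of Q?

The coefficient of xy is A[1,2] + A[2,1] = 2·(-5) = -10.

-10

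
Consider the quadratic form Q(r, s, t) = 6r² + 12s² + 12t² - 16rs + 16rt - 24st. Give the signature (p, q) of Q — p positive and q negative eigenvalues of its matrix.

Write A = [[6, -8, 8], [-8, 12, -12], [8, -12, 12]].
Congruent diagonalization of A (simultaneous row and column reduction) yields pivots 6, 4/3, 0.
Counting signs: 2 positive, 1 zero.

(2, 0)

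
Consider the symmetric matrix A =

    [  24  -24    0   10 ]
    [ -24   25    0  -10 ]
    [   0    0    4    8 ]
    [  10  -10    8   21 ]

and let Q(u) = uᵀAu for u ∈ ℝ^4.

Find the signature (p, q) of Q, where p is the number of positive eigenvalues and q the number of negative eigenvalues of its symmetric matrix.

Congruent diagonalization of A (simultaneous row and column reduction) yields pivots 24, 1, 4, 5/6.
Counting signs: 4 positive.

(4, 0)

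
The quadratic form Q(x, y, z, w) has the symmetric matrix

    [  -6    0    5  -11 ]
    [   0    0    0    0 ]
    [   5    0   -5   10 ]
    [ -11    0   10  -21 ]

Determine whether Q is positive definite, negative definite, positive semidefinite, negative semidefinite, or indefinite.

negative semidefinite

Congruent diagonalization of A (simultaneous row and column reduction) yields pivots -6, 0, -5/6, 0.
That gives 2 negative, 2 zero pivots.
Hence Q is negative semidefinite.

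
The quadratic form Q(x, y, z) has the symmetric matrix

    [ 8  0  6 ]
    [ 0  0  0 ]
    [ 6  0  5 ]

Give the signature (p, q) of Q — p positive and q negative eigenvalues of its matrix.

Symmetric row and column elimination reduces A to a congruent diagonal form with pivots 8, 0, 1/2.
Counting signs: 2 positive, 1 zero.

(2, 0)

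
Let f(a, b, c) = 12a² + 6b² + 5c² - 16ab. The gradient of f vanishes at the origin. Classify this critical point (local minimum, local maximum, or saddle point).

local minimum

The Hessian at the origin is H = [[24, -16, 0], [-16, 12, 0], [0, 0, 10]].
Symmetric row and column elimination reduces H to a congruent diagonal form with pivots 24, 4/3, 10.
So there are 3 positive pivots.
H is positive definite, so the origin is a strict local minimum.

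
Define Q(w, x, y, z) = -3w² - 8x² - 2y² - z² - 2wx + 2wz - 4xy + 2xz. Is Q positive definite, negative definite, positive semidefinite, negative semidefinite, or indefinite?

The symmetric matrix is A = [[-3, -1, 0, 1], [-1, -8, -2, 1], [0, -2, -2, 0], [1, 1, 0, -1]].
An LDLᵀ factorisation of A has diagonal entries -3, -23/3, -34/23, -10/17.
Counting signs: 4 negative.
Hence Q is negative definite.

negative definite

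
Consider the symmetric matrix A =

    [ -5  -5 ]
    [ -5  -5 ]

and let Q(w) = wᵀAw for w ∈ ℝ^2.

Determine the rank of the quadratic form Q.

Congruent diagonalization of A (simultaneous row and column reduction) yields pivots -5, 0.
Counting signs: 1 negative, 1 zero.
The rank is the number of nonzero pivots: 1.

1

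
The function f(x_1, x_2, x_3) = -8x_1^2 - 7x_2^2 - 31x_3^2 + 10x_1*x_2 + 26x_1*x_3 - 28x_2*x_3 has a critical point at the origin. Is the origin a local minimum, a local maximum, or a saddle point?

local maximum

The Hessian at the origin is H = [[-16, 10, 26], [10, -14, -28], [26, -28, -62]].
Symmetric row and column elimination reduces H to a congruent diagonal form with pivots -16, -31/4, -60/31.
Counting signs: 3 negative.
H is negative definite, so the origin is a strict local maximum.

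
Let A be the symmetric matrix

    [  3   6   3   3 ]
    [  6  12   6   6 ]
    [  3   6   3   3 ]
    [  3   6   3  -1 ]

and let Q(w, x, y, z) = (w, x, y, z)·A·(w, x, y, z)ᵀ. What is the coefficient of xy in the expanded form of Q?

12

The coefficient of xy is A[2,3] + A[3,2] = 2·6 = 12.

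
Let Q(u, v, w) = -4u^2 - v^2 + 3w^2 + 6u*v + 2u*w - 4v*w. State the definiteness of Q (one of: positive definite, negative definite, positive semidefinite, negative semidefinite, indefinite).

The associated matrix is A = [[-4, 3, 1], [3, -1, -2], [1, -2, 3]].
Applying the same elementary operations to the rows and columns of A produces a congruent diagonal matrix with entries -4, 5/4, 2.
So there are 2 positive, 1 negative pivots.
Hence Q is indefinite.

indefinite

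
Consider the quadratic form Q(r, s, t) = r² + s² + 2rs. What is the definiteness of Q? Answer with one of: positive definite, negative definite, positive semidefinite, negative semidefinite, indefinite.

Write A = [[1, 1, 0], [1, 1, 0], [0, 0, 0]].
Row-reducing A symmetrically gives the diagonal entries 1, 0, 0.
So there are 1 positive, 2 zero pivots.
Hence Q is positive semidefinite.

positive semidefinite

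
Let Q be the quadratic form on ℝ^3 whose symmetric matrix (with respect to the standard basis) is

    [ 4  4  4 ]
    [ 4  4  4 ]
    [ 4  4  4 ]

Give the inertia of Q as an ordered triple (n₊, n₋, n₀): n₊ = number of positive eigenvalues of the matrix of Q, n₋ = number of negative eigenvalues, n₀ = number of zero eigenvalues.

Applying the same elementary operations to the rows and columns of A produces a congruent diagonal matrix with entries 4, 0, 0.
That gives 1 positive, 2 zero pivots.

(1, 0, 2)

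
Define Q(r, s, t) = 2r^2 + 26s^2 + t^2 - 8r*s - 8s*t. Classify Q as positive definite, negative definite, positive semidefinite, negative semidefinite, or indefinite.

The symmetric matrix is A = [[2, -4, 0], [-4, 26, -4], [0, -4, 1]].
Applying the same elementary operations to the rows and columns of A produces a congruent diagonal matrix with entries 2, 18, 1/9.
So there are 3 positive pivots.
Hence Q is positive definite.

positive definite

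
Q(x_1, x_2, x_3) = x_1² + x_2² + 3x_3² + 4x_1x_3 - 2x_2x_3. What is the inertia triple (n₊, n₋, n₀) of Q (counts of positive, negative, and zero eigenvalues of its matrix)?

(2, 1, 0)

The associated matrix is A = [[1, 0, 2], [0, 1, -1], [2, -1, 3]].
Applying the same elementary operations to the rows and columns of A produces a congruent diagonal matrix with entries 1, 1, -2.
So there are 2 positive, 1 negative pivots.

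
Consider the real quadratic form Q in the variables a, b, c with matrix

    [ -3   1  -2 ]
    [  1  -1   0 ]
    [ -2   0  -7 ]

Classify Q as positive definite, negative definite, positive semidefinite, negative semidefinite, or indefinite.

Congruent diagonalization of A (simultaneous row and column reduction) yields pivots -3, -2/3, -5.
So there are 3 negative pivots.
Hence Q is negative definite.

negative definite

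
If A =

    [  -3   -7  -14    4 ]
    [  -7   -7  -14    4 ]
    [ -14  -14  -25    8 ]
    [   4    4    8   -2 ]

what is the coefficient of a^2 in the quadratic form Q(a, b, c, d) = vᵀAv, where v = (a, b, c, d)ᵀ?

The coefficient of a^2 is the diagonal entry A[1,1] = -3.

-3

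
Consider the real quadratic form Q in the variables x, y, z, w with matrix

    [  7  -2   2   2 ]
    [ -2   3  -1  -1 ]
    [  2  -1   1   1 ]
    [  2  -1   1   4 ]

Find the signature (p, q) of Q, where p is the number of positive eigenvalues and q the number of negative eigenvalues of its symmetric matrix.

Symmetric row and column elimination reduces A to a congruent diagonal form with pivots 7, 17/7, 6/17, 3.
Counting signs: 4 positive.

(4, 0)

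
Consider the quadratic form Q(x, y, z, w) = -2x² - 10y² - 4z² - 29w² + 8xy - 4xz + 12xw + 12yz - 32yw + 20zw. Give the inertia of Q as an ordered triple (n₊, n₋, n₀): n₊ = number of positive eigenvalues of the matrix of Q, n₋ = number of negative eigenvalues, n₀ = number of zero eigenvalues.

The symmetric matrix is A = [[-2, 4, -2, 6], [4, -10, 6, -16], [-2, 6, -4, 10], [6, -16, 10, -29]].
Symmetric row and column elimination reduces A to a congruent diagonal form with pivots -2, -2, 0, -3.
That gives 3 negative, 1 zero pivots.

(0, 3, 1)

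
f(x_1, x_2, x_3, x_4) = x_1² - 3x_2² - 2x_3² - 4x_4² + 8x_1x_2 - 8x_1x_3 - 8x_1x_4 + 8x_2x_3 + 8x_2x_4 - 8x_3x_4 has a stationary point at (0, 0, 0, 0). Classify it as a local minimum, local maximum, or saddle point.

The Hessian at the origin is H = [[2, 8, -8, -8], [8, -6, 8, 8], [-8, 8, -4, -8], [-8, 8, -8, -8]].
Applying the same elementary operations to the rows and columns of H produces a congruent diagonal matrix with entries 2, -38, 116/19, 40/29.
Counting signs: 3 positive, 1 negative.
H is indefinite, so the origin is a saddle point.

saddle point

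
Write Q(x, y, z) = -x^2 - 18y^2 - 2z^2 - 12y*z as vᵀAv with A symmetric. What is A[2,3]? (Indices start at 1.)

-6

The coefficient of y·z in Q is -12. For a symmetric A this equals A[2,3] + A[3,2] = 2·A[2,3].
So A[2,3] = -12/2 = -6.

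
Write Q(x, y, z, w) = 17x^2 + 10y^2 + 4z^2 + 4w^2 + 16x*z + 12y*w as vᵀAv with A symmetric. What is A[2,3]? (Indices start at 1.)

The coefficient of y·z in Q is 0. For a symmetric A this equals A[2,3] + A[3,2] = 2·A[2,3].
So A[2,3] = 0/2 = 0.

0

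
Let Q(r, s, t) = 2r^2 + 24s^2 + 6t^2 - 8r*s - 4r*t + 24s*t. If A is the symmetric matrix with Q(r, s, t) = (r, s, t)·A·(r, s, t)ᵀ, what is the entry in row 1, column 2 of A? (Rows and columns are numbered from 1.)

The coefficient of r·s in Q is -8. For a symmetric A this equals A[1,2] + A[2,1] = 2·A[1,2].
So A[1,2] = -8/2 = -4.

-4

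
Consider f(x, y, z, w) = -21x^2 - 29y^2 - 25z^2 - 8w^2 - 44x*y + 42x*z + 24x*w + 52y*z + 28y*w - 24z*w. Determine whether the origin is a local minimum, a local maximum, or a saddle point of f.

The Hessian at the origin is H = [[-42, -44, 42, 24], [-44, -58, 52, 28], [42, 52, -50, -24], [24, 28, -24, -16]].
Applying the same elementary operations to the rows and columns of H produces a congruent diagonal matrix with entries -42, -250/21, -328/125, -8/41.
Counting signs: 4 negative.
H is negative definite, so the origin is a strict local maximum.

local maximum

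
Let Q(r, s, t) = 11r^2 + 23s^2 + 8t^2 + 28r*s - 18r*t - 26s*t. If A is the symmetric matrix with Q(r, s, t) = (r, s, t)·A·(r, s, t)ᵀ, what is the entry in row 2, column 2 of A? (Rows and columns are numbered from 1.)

The coefficient of s^2 in Q is 23, and that is exactly A[2,2].

23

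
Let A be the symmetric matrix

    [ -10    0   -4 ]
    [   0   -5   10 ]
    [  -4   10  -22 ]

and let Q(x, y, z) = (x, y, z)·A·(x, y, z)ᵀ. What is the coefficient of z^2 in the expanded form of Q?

The coefficient of z^2 is the diagonal entry A[3,3] = -22.

-22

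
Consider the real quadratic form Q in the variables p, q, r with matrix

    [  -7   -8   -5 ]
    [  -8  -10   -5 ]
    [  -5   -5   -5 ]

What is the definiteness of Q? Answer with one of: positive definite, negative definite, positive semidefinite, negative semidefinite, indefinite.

Applying the same elementary operations to the rows and columns of A produces a congruent diagonal matrix with entries -7, -6/7, -5/6.
So there are 3 negative pivots.
Hence Q is negative definite.

negative definite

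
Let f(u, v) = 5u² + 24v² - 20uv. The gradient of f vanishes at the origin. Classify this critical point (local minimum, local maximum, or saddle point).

The Hessian at the origin is H = [[10, -20], [-20, 48]].
det H = 10·48 − (-20)² = 80 > 0 and H[1,1] = 10 > 0, so H is positive definite.
Therefore the origin is a local minimum.

local minimum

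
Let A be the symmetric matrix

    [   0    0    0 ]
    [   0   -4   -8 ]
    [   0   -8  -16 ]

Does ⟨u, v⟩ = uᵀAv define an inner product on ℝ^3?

no

Congruent diagonalization of A (simultaneous row and column reduction) yields pivots 0, -4, 0.
Counting signs: 1 negative, 2 zero.
Hence Q is negative semidefinite.
⟨·,·⟩ is an inner product exactly when A is positive definite.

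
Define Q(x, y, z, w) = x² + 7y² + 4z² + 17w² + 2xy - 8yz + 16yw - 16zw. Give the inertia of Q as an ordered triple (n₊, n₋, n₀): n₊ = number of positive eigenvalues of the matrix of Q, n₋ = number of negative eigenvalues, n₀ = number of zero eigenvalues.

The symmetric matrix is A = [[1, 1, 0, 0], [1, 7, -4, 8], [0, -4, 4, -8], [0, 8, -8, 17]].
Row-reducing A symmetrically gives the diagonal entries 1, 6, 4/3, 1.
That gives 4 positive pivots.

(4, 0, 0)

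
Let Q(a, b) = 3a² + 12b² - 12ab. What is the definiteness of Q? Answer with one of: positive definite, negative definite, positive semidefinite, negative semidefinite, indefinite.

The symmetric matrix of Q is [[3, -6], [-6, 12]].
For the 2×2 matrix [[3, -6], [-6, 12]]: det = 3·12 − (-6)² = 0, trace = 15.
det = 0 so one eigenvalue is zero; the form is semidefinite with the sign of the trace.

positive semidefinite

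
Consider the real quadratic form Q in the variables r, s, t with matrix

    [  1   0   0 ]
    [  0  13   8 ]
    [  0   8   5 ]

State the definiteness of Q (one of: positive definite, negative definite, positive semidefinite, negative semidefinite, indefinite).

Leading principal minors: Δ_1 = 1, Δ_2 = 13, Δ_3 = 1.
All leading principal minors are positive, so by Sylvester's criterion Q is positive definite.

positive definite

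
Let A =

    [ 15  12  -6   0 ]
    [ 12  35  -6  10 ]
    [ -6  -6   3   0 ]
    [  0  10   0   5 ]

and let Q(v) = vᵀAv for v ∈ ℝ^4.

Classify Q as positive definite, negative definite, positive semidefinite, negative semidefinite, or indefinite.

Leading principal minors: Δ_1 = 15, Δ_2 = 381, Δ_3 = 207, Δ_4 = 135.
All leading principal minors are positive, so by Sylvester's criterion Q is positive definite.

positive definite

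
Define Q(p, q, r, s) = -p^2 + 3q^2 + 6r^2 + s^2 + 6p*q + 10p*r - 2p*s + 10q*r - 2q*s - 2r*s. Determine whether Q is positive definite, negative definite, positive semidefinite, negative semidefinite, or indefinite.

Write A = [[-1, 3, 5, -1], [3, 3, 5, -1], [5, 5, 6, -1], [-1, -1, -1, 1]].
Applying the same elementary operations to the rows and columns of A produces a congruent diagonal matrix with entries -1, 12, -7/3, 6/7.
Counting signs: 2 positive, 2 negative.
Hence Q is indefinite.

indefinite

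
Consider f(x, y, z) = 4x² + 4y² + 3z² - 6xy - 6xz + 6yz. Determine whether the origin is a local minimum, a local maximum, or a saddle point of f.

local minimum

The Hessian at the origin is H = [[8, -6, -6], [-6, 8, 6], [-6, 6, 6]].
Row-reducing H symmetrically gives the diagonal entries 8, 7/2, 6/7.
That gives 3 positive pivots.
H is positive definite, so the origin is a strict local minimum.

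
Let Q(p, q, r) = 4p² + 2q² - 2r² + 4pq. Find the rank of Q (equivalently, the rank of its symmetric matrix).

3

Write A = [[4, 2, 0], [2, 2, 0], [0, 0, -2]].
Row-reducing A symmetrically gives the diagonal entries 4, 1, -2.
Counting signs: 2 positive, 1 negative.
The rank is the number of nonzero pivots: 3.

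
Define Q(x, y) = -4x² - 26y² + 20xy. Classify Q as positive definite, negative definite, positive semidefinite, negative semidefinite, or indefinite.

Write A = [[-4, 10], [10, -26]].
Row-reducing A symmetrically gives the diagonal entries -4, -1.
So there are 2 negative pivots.
Hence Q is negative definite.

negative definite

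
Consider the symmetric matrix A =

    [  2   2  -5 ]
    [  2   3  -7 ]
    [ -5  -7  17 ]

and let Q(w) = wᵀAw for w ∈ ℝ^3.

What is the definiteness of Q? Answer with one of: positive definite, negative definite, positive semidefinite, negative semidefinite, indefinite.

positive definite

Symmetric row and column elimination reduces A to a congruent diagonal form with pivots 2, 1, 1/2.
That gives 3 positive pivots.
Hence Q is positive definite.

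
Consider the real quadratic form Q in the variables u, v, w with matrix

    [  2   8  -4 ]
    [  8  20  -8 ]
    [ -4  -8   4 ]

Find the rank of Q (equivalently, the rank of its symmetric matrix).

An LDLᵀ factorisation of A has diagonal entries 2, -12, 4/3.
So there are 2 positive, 1 negative pivots.
The rank is the number of nonzero pivots: 3.

3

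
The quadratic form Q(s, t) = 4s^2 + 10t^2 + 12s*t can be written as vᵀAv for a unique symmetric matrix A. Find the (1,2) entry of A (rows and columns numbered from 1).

6

The coefficient of s·t in Q is 12. For a symmetric A this equals A[1,2] + A[2,1] = 2·A[1,2].
So A[1,2] = 12/2 = 6.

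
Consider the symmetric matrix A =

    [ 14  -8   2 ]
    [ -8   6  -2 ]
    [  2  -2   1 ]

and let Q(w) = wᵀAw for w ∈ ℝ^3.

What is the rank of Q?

Congruent diagonalization of A (simultaneous row and column reduction) yields pivots 14, 10/7, 1/5.
So there are 3 positive pivots.
The rank is the number of nonzero pivots: 3.

3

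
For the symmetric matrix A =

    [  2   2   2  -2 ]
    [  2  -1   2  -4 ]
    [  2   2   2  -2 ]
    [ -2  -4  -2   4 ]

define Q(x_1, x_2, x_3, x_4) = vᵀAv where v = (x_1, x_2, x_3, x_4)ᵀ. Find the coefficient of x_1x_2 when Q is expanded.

4

The coefficient of x_1x_2 is A[1,2] + A[2,1] = 2·2 = 4.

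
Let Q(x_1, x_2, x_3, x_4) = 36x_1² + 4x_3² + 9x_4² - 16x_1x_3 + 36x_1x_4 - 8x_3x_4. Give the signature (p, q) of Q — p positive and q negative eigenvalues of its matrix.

The symmetric matrix is A = [[36, 0, -8, 18], [0, 0, 0, 0], [-8, 0, 4, -4], [18, 0, -4, 9]].
Congruent diagonalization of A (simultaneous row and column reduction) yields pivots 36, 0, 20/9, 0.
Counting signs: 2 positive, 2 zero.

(2, 0)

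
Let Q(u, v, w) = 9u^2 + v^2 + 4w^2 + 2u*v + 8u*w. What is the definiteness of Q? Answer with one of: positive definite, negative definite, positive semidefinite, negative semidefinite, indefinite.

The symmetric matrix of Q is A = [[9, 1, 4], [1, 1, 0], [4, 0, 4]].
Leading principal minors: Δ_1 = 9, Δ_2 = 8, Δ_3 = 16.
All leading principal minors are positive, so by Sylvester's criterion Q is positive definite.

positive definite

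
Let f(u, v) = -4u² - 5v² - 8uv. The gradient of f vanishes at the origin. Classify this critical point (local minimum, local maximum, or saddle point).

The Hessian at the origin is H = [[-8, -8], [-8, -10]].
det H = -8·-10 − (-8)² = 16 > 0 and H[1,1] = -8 < 0, so H is negative definite.
Therefore the origin is a local maximum.

local maximum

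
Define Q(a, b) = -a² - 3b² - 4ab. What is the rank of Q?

2

The associated matrix is A = [[-1, -2], [-2, -3]].
Congruent diagonalization of A (simultaneous row and column reduction) yields pivots -1, 1.
That gives 1 positive, 1 negative pivots.
The rank is the number of nonzero pivots: 2.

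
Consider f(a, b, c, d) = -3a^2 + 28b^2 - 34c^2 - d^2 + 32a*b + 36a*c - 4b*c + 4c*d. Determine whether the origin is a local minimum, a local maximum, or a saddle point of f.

saddle point

The Hessian at the origin is H = [[-6, 32, 36, 0], [32, 56, -4, 0], [36, -4, -68, 4], [0, 0, 4, -2]].
Congruent diagonalization of H (simultaneous row and column reduction) yields pivots -6, 680/3, -674/85, 6/337.
Counting signs: 2 positive, 2 negative.
H is indefinite, so the origin is a saddle point.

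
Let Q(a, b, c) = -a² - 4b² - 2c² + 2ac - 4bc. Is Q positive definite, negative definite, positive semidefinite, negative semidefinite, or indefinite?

negative semidefinite

The associated matrix is A = [[-1, 0, 1], [0, -4, -2], [1, -2, -2]].
Row-reducing A symmetrically gives the diagonal entries -1, -4, 0.
So there are 2 negative, 1 zero pivots.
Hence Q is negative semidefinite.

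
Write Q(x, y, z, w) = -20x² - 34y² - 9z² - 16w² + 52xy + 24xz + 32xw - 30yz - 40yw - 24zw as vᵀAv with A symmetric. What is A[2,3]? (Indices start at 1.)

The coefficient of y·z in Q is -30. For a symmetric A this equals A[2,3] + A[3,2] = 2·A[2,3].
So A[2,3] = -30/2 = -15.

-15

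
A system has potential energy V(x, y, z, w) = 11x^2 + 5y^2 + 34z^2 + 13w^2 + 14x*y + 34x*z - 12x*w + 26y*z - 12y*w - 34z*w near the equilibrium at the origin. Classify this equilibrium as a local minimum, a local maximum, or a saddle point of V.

saddle point

The Hessian at the origin is H = [[22, 14, 34, -12], [14, 10, 26, -12], [34, 26, 68, -34], [-12, -12, -34, 26]].
Congruent diagonalization of H (simultaneous row and column reduction) yields pivots 22, 12/11, -2, 4.
Counting signs: 3 positive, 1 negative.
H is indefinite, so the origin is a saddle point.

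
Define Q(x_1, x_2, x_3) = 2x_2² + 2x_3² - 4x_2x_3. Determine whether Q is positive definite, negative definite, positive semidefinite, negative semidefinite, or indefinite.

positive semidefinite

The symmetric matrix is A = [[0, 0, 0], [0, 2, -2], [0, -2, 2]].
Congruent diagonalization of A (simultaneous row and column reduction) yields pivots 0, 2, 0.
Counting signs: 1 positive, 2 zero.
Hence Q is positive semidefinite.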